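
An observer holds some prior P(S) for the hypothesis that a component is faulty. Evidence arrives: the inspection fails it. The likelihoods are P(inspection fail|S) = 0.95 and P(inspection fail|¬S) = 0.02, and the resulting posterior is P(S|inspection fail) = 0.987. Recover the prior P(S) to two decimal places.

P(S) = 0.62

In odds form, posterior odds = prior odds × likelihood ratio, so prior odds = posterior odds ÷ LR.
Posterior odds = 0.987/(1−0.987) = 75.9231. LR = 0.95/0.02 = 47.5000.
Prior odds = 75.9231/47.5000 = 1.5984, so P(S) = 1.5984/(1+1.5984) ≈ 0.62.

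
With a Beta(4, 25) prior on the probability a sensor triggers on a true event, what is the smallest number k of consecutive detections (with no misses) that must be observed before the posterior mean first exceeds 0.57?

After k detections and 0 misses the posterior is Beta(4+k, 25), with mean (4+k)/(4+25+k).
Set (4+k)/(29+k) > 0.57 and solve: k > (0.57·29 − 4)/(1 − 0.57) = 29.140.
The smallest integer exceeding 29.140 is 30.

k = 30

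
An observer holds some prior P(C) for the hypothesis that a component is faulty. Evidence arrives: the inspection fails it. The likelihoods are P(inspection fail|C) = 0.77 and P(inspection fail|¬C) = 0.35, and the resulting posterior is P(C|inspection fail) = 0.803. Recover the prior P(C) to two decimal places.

In odds form, posterior odds = prior odds × likelihood ratio, so prior odds = posterior odds ÷ LR.
Posterior odds = 0.803/(1−0.803) = 4.0761. LR = 0.77/0.35 = 2.2000.
Prior odds = 4.0761/2.2000 = 1.8528, so P(C) = 1.8528/(1+1.8528) ≈ 0.65.

P(C) = 0.65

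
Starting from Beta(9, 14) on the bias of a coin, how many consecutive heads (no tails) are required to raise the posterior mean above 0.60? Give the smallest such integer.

k = 13

After k heads and 0 tails the posterior is Beta(9+k, 14), with mean (9+k)/(9+14+k).
Set (9+k)/(23+k) > 0.60 and solve: k > (0.60·23 − 9)/(1 − 0.60) = 12.000.
The smallest integer exceeding 12.000 is 13.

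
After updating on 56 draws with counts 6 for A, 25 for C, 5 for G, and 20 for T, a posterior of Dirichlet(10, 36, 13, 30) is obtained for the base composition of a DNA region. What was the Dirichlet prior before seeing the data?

For a Dirichlet(α) prior with multinomial counts c, the posterior is Dirichlet(α + c) componentwise.
Subtract each count from the matching posterior parameter: 10−6=4, 36−25=11, 13−5=8, 30−20=10.

Dirichlet(4, 11, 8, 10)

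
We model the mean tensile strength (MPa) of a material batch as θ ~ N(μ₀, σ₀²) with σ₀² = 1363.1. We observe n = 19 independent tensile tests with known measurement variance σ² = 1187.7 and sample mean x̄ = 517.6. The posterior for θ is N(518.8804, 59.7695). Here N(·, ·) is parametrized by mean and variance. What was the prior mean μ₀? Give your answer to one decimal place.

With known observation variance, the Normal–Normal posterior has precision τ_n = τ₀ + n/σ² and mean μ_n = (τ₀μ₀ + (n/σ²)x̄)/τ_n.
Here τ₀ = 1/1363.1 = 0.000734 and τ_data = 19/1187.7 = 0.015997, so τ_n = 0.016731.
Rearranging for μ₀: μ₀ = (μ_n·τ_n − τ_data·x̄)/τ₀ = (518.8804·0.016731 − 0.015997·517.6) / 0.000734 = 0.401341/0.000734 ≈ 546.8.

μ₀ = 546.8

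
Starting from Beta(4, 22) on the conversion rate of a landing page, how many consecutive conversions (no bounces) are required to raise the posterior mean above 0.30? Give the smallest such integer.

k = 6

After k conversions and 0 bounces the posterior is Beta(4+k, 22), with mean (4+k)/(4+22+k).
Set (4+k)/(26+k) > 0.30 and solve: k > (0.30·26 − 4)/(1 − 0.30) = 5.429.
The smallest integer exceeding 5.429 is 6, and checking k=6: (10)/(32) = 0.3125 > 0.30.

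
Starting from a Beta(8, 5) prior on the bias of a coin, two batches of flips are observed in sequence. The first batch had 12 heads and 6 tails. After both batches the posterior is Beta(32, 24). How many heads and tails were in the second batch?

Sequential conjugate updates are equivalent to a single update on the pooled data, so total successes = posterior α − prior α and total failures = posterior β − prior β.
Total across both batches: 32−8=24 heads, 24−5=19 tails.
Subtract the first batch: 24−12=12 heads and 19−6=13 tails.

12 heads and 13 tails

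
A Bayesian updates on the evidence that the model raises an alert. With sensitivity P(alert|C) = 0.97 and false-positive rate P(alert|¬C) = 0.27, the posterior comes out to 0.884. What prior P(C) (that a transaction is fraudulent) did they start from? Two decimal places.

P(C) = 0.68

Bayes' rule in odds form gives O(C|E) = O(C)·[P(E|C)/P(E|¬C)], hence O(C) = O(C|E)/LR.
Posterior odds = 0.884/(1−0.884) = 7.6207. LR = 0.97/0.27 = 3.5926.
Prior odds = 7.6207/3.5926 = 2.1212, so P(C) = 2.1212/(1+2.1212) ≈ 0.68.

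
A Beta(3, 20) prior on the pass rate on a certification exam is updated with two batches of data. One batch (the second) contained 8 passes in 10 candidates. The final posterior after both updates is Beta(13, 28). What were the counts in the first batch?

Sequential conjugate updates are equivalent to a single update on the pooled data, so total successes = posterior α − prior α and total failures = posterior β − prior β.
Total across both batches: 13−3=10 passes, 28−20=8 failures.
Subtract the second batch: 10−8=2 passes and 8−2=6 failures.

2 passes and 6 failures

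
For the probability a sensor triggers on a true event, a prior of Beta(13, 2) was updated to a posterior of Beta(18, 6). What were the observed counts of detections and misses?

Under Beta–binomial conjugacy the posterior parameters are (α+s, β+f).
Match parameters: s=18−13=5, f=6−2=4.

5 detections and 4 misses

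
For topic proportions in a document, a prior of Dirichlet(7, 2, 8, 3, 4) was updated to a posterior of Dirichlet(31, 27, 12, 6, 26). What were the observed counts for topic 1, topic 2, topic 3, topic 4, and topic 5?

For a Dirichlet(α) prior with multinomial counts c, the posterior is Dirichlet(α + c) componentwise.
Counts are posterior − prior componentwise: 31−7=24, 27−2=25, 12−8=4, 6−3=3, 26−4=22.

counts (24, 25, 4, 3, 22)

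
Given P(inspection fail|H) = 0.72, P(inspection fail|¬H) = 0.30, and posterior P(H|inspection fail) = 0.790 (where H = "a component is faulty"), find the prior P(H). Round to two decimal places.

P(H) = 0.61

Bayes' rule in odds form gives O(H|E) = O(H)·[P(E|H)/P(E|¬H)], hence O(H) = O(H|E)/LR.
Posterior odds = 0.790/(1−0.790) = 3.7619. LR = 0.72/0.30 = 2.4000.
Prior odds = 3.7619/2.4000 = 1.5675, so P(H) = 1.5675/(1+1.5675) ≈ 0.61.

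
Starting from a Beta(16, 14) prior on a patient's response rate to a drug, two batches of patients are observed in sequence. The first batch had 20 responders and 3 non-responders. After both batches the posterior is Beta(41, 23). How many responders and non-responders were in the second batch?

Sequential conjugate updates are equivalent to a single update on the pooled data, so total successes = posterior α − prior α and total failures = posterior β − prior β.
Total across both batches: 41−16=25 responders, 23−14=9 non-responders.
Subtract the first batch: 25−20=5 responders and 9−3=6 non-responders.

5 responders and 6 non-responders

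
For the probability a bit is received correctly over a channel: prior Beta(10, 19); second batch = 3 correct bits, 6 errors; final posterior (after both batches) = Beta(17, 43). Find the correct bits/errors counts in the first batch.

4 correct bits and 18 errors

Because Beta–binomial updating is additive in the counts, the combined data contributed (α_post−α_prior, β_post−β_prior) successes and failures.
Total across both batches: 17−10=7 correct bits, 43−19=24 errors.
Subtract the second batch: 7−3=4 correct bits and 24−6=18 errors.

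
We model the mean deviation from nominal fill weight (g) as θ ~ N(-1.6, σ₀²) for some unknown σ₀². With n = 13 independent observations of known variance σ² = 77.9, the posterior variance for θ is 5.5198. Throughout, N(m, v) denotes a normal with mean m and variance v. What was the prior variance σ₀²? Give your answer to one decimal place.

For the Normal–Normal model with known σ², precisions add: τ_n = τ₀ + n/σ².
So 1/σ₀² = 1/5.5198 − 13/77.9 = 0.181166 − 0.166881 = 0.014285.
Hence σ₀² = 1/0.014285 ≈ 70.0.

σ₀² = 70.0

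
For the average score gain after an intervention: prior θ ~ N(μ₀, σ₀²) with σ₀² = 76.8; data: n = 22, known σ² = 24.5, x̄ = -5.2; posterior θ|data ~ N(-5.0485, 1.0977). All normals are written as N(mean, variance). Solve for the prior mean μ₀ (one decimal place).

With known observation variance, the Normal–Normal posterior has precision τ_n = τ₀ + n/σ² and mean μ_n = (τ₀μ₀ + (n/σ²)x̄)/τ_n.
Here τ₀ = 1/76.8 = 0.013021 and τ_data = 22/24.5 = 0.897959, so τ_n = 0.910980.
Rearranging for μ₀: μ₀ = (μ_n·τ_n − τ_data·x̄)/τ₀ = (-5.0485·0.910980 − 0.897959·-5.2) / 0.013021 = 0.070304/0.013021 ≈ 5.4.

μ₀ = 5.4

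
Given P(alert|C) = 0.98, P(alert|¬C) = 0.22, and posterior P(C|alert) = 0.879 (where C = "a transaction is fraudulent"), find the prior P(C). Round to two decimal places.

In odds form, posterior odds = prior odds × likelihood ratio, so prior odds = posterior odds ÷ LR.
Posterior odds = 0.879/(1−0.879) = 7.2645. LR = 0.98/0.22 = 4.4545.
Prior odds = 7.2645/4.4545 = 1.6308, so P(C) = 1.6308/(1+1.6308) ≈ 0.62.

P(C) = 0.62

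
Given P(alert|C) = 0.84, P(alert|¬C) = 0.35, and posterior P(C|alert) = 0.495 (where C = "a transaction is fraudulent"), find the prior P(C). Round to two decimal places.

Bayes' rule in odds form gives O(C|E) = O(C)·[P(E|C)/P(E|¬C)], hence O(C) = O(C|E)/LR.
Posterior odds = 0.495/(1−0.495) = 0.9802. LR = 0.84/0.35 = 2.4000.
Prior odds = 0.9802/2.4000 = 0.4084, so P(C) = 0.4084/(1+0.4084) ≈ 0.29.

P(C) = 0.29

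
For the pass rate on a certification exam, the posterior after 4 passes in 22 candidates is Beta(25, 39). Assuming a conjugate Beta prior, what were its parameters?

A Beta(a, b) prior with s successes and f failures in binomial data gives a Beta(a+s, b+f) posterior.
Subtract the data counts: 25−4=21, 39−18=21.

Beta(21, 21)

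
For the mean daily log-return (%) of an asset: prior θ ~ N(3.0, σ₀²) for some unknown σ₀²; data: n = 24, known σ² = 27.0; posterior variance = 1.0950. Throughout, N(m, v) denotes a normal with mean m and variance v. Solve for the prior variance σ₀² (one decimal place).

σ₀² = 41.1

For the Normal–Normal model with known σ², precisions add: τ_n = τ₀ + n/σ².
So 1/σ₀² = 1/1.0950 − 24/27.0 = 0.913242 − 0.888889 = 0.024353.
Hence σ₀² = 1/0.024353 ≈ 41.1.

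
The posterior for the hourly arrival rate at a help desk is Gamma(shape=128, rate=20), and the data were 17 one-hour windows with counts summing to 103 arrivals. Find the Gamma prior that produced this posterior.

Gamma(shape=25, rate=3)

Gamma–Poisson conjugacy: posterior shape = α + Σxᵢ, posterior rate = β + n.
So α = 128 − 103 = 25 and β = 20 − 17 = 3.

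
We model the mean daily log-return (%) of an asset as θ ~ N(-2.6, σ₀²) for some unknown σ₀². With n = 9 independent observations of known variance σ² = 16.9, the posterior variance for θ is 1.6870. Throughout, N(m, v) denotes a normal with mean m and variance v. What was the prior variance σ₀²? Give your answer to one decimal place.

σ₀² = 16.6

For the Normal–Normal model with known σ², precisions add: τ_n = τ₀ + n/σ².
So 1/σ₀² = 1/1.6870 − 9/16.9 = 0.592768 − 0.532544 = 0.060224.
Hence σ₀² = 1/0.060224 ≈ 16.6.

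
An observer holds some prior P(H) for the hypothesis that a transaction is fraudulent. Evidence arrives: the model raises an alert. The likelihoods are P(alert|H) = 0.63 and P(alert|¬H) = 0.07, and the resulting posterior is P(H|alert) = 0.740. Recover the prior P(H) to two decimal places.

In odds form, posterior odds = prior odds × likelihood ratio, so prior odds = posterior odds ÷ LR.
Posterior odds = 0.740/(1−0.740) = 2.8462. LR = 0.63/0.07 = 9.0000.
Prior odds = 2.8462/9.0000 = 0.3162, so P(H) = 0.3162/(1+0.3162) ≈ 0.24.

P(H) = 0.24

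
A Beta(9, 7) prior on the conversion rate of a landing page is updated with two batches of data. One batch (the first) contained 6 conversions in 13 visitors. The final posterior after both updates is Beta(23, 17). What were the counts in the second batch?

8 conversions and 3 bounces

Because Beta–binomial updating is additive in the counts, the combined data contributed (α_post−α_prior, β_post−β_prior) successes and failures.
Total across both batches: 23−9=14 conversions, 17−7=10 bounces.
Subtract the first batch: 14−6=8 conversions and 10−7=3 bounces.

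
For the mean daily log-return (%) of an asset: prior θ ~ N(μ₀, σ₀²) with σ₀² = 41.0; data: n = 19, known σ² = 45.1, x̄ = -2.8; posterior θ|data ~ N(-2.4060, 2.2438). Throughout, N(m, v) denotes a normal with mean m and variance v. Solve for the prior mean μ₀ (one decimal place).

μ₀ = 4.4

With known observation variance, the Normal–Normal posterior has precision τ_n = τ₀ + n/σ² and mean μ_n = (τ₀μ₀ + (n/σ²)x̄)/τ_n.
Here τ₀ = 1/41.0 = 0.024390 and τ_data = 19/45.1 = 0.421286, so τ_n = 0.445676.
Rearranging for μ₀: μ₀ = (μ_n·τ_n − τ_data·x̄)/τ₀ = (-2.4060·0.445676 − 0.421286·-2.8) / 0.024390 = 0.107304/0.024390 ≈ 4.4.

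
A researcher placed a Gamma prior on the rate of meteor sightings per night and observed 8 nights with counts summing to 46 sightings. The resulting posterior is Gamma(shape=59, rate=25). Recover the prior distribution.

Gamma(shape=13, rate=17)

Gamma–Poisson conjugacy: posterior shape = α + Σxᵢ, posterior rate = β + n.
So α = 59 − 46 = 13 and β = 25 − 8 = 17.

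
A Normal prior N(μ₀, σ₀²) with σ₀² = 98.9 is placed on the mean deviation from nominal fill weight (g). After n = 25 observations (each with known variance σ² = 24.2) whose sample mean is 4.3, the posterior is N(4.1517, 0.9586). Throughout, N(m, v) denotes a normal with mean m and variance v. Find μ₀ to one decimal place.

With known observation variance, the Normal–Normal posterior has precision τ_n = τ₀ + n/σ² and mean μ_n = (τ₀μ₀ + (n/σ²)x̄)/τ_n.
Here τ₀ = 1/98.9 = 0.010111 and τ_data = 25/24.2 = 1.033058, so τ_n = 1.043169.
Rearranging for μ₀: μ₀ = (μ_n·τ_n − τ_data·x̄)/τ₀ = (4.1517·1.043169 − 1.033058·4.3) / 0.010111 = -0.111225/0.010111 ≈ -11.0.

μ₀ = -11.0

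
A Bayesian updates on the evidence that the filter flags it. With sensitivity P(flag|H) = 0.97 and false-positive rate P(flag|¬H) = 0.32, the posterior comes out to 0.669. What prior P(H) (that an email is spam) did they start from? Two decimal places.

P(H) = 0.40

In odds form, posterior odds = prior odds × likelihood ratio, so prior odds = posterior odds ÷ LR.
Posterior odds = 0.669/(1−0.669) = 2.0211. LR = 0.97/0.32 = 3.0312.
Prior odds = 2.0211/3.0312 = 0.6668, so P(H) = 0.6668/(1+0.6668) ≈ 0.40.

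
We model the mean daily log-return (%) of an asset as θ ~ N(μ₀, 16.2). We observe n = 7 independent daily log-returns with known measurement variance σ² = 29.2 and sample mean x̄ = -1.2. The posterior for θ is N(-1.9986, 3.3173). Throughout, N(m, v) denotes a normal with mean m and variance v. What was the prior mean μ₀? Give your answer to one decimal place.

μ₀ = -5.1

With known observation variance, the Normal–Normal posterior has precision τ_n = τ₀ + n/σ² and mean μ_n = (τ₀μ₀ + (n/σ²)x̄)/τ_n.
Here τ₀ = 1/16.2 = 0.061728 and τ_data = 7/29.2 = 0.239726, so τ_n = 0.301454.
Rearranging for μ₀: μ₀ = (μ_n·τ_n − τ_data·x̄)/τ₀ = (-1.9986·0.301454 − 0.239726·-1.2) / 0.061728 = -0.314815/0.061728 ≈ -5.1.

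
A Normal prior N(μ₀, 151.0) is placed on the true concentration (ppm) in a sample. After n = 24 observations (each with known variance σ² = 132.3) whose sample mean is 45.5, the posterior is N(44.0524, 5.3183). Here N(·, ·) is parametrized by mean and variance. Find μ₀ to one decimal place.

μ₀ = 4.4

With known observation variance, the Normal–Normal posterior has precision τ_n = τ₀ + n/σ² and mean μ_n = (τ₀μ₀ + (n/σ²)x̄)/τ_n.
Here τ₀ = 1/151.0 = 0.006623 and τ_data = 24/132.3 = 0.181406, so τ_n = 0.188029.
Rearranging for μ₀: μ₀ = (μ_n·τ_n − τ_data·x̄)/τ₀ = (44.0524·0.188029 − 0.181406·45.5) / 0.006623 = 0.029156/0.006623 ≈ 4.4.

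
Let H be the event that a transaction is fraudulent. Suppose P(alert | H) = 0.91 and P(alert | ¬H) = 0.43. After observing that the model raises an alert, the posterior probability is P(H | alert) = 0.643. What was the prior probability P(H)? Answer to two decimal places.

P(H) = 0.46

In odds form, posterior odds = prior odds × likelihood ratio, so prior odds = posterior odds ÷ LR.
Posterior odds = 0.643/(1−0.643) = 1.8011. LR = 0.91/0.43 = 2.1163.
Prior odds = 1.8011/2.1163 = 0.8511, so P(H) = 0.8511/(1+0.8511) ≈ 0.46.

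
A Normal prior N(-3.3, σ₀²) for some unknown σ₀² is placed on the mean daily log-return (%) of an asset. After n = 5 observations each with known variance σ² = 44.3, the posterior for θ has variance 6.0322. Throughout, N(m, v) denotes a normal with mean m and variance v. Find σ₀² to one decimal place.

σ₀² = 18.9

For the Normal–Normal model with known σ², precisions add: τ_n = τ₀ + n/σ².
So 1/σ₀² = 1/6.0322 − 5/44.3 = 0.165777 − 0.112867 = 0.052910.
Hence σ₀² = 1/0.052910 ≈ 18.9.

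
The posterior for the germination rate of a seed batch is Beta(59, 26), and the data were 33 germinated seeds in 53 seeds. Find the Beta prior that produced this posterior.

Beta(26, 6)

Beta is conjugate to the binomial likelihood: posterior = Beta(a+s, b+f).
Subtract the data counts: 59−33=26, 26−20=6.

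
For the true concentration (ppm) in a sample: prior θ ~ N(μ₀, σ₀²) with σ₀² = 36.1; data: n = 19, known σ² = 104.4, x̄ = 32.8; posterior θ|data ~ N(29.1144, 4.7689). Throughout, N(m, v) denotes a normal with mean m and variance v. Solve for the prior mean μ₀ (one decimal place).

μ₀ = 4.9

With known observation variance, the Normal–Normal posterior has precision τ_n = τ₀ + n/σ² and mean μ_n = (τ₀μ₀ + (n/σ²)x̄)/τ_n.
Here τ₀ = 1/36.1 = 0.027701 and τ_data = 19/104.4 = 0.181992, so τ_n = 0.209693.
Rearranging for μ₀: μ₀ = (μ_n·τ_n − τ_data·x̄)/τ₀ = (29.1144·0.209693 − 0.181992·32.8) / 0.027701 = 0.135748/0.027701 ≈ 4.9.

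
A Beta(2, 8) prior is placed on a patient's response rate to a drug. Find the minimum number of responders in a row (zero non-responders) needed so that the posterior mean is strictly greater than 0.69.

k = 16

After k responders and 0 non-responders the posterior is Beta(2+k, 8), with mean (2+k)/(2+8+k).
Set (2+k)/(10+k) > 0.69 and solve: k > (0.69·10 − 2)/(1 − 0.69) = 15.806.
The smallest integer exceeding 15.806 is 16.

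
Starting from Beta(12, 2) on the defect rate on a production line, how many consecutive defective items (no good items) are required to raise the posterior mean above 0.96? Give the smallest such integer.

After k defective items and 0 good items the posterior is Beta(12+k, 2), with mean (12+k)/(12+2+k).
Set (12+k)/(14+k) > 0.96 and solve: k > (0.96·14 − 12)/(1 − 0.96) = 36.000.
The smallest integer exceeding 36.000 is 37, and checking k=37: (49)/(51) = 0.9608 > 0.96.

k = 37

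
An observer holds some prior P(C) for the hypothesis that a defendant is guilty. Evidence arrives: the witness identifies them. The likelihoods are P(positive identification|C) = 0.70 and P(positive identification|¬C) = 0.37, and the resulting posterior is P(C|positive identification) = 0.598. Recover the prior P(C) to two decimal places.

In odds form, posterior odds = prior odds × likelihood ratio, so prior odds = posterior odds ÷ LR.
Posterior odds = 0.598/(1−0.598) = 1.4876. LR = 0.70/0.37 = 1.8919.
Prior odds = 1.4876/1.8919 = 0.7863, so P(C) = 0.7863/(1+0.7863) ≈ 0.44.

P(C) = 0.44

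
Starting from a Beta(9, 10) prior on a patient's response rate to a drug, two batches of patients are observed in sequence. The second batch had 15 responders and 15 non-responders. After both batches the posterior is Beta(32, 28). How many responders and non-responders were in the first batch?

8 responders and 3 non-responders

Sequential conjugate updates are equivalent to a single update on the pooled data, so total successes = posterior α − prior α and total failures = posterior β − prior β.
Total across both batches: 32−9=23 responders, 28−10=18 non-responders.
Subtract the second batch: 23−15=8 responders and 18−15=3 non-responders.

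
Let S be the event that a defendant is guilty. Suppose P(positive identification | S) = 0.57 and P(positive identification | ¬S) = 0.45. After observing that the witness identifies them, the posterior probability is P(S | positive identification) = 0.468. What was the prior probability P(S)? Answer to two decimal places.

Bayes' rule in odds form gives O(S|E) = O(S)·[P(E|S)/P(E|¬S)], hence O(S) = O(S|E)/LR.
Posterior odds = 0.468/(1−0.468) = 0.8797. LR = 0.57/0.45 = 1.2667.
Prior odds = 0.8797/1.2667 = 0.6945, so P(S) = 0.6945/(1+0.6945) ≈ 0.41.

P(S) = 0.41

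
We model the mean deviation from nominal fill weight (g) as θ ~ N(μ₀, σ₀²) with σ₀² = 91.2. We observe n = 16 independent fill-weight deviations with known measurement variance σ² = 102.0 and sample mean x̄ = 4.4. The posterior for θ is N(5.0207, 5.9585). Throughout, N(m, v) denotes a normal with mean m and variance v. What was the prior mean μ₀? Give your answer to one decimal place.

With known observation variance, the Normal–Normal posterior has precision τ_n = τ₀ + n/σ² and mean μ_n = (τ₀μ₀ + (n/σ²)x̄)/τ_n.
Here τ₀ = 1/91.2 = 0.010965 and τ_data = 16/102.0 = 0.156863, so τ_n = 0.167828.
Rearranging for μ₀: μ₀ = (μ_n·τ_n − τ_data·x̄)/τ₀ = (5.0207·0.167828 − 0.156863·4.4) / 0.010965 = 0.152417/0.010965 ≈ 13.9.

μ₀ = 13.9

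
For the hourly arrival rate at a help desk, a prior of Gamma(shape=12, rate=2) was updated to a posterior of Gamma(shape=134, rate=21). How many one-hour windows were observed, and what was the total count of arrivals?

Gamma–Poisson conjugacy: posterior shape = α + Σxᵢ, posterior rate = β + n.
Matching: Σxᵢ = 134 − 12 = 122 and n = 21 − 2 = 19.

n = 19 one-hour windows with total 122 arrivals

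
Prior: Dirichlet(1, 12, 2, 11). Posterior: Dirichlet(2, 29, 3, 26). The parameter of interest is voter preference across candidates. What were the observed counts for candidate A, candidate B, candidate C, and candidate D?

For a Dirichlet(α) prior with multinomial counts c, the posterior is Dirichlet(α + c) componentwise.
Counts are posterior − prior componentwise: 2−1=1, 29−12=17, 3−2=1, 26−11=15.

counts (1, 17, 1, 15)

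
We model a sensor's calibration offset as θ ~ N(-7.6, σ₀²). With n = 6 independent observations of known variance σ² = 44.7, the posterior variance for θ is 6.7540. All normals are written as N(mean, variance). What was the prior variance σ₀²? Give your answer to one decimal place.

σ₀² = 72.3

Posterior precision equals prior precision plus data precision: 1/σ_n² = 1/σ₀² + n/σ².
So 1/σ₀² = 1/6.7540 − 6/44.7 = 0.148060 − 0.134228 = 0.013832.
Hence σ₀² = 1/0.013832 ≈ 72.3.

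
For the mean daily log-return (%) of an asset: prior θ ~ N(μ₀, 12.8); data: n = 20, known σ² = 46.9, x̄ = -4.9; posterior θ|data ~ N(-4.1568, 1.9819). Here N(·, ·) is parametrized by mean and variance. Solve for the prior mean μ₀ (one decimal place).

μ₀ = -0.1

The posterior mean is a precision-weighted average: μ_n = (τ₀μ₀ + τ_data·x̄)/(τ₀+τ_data), with τ₀=1/σ₀² and τ_data=n/σ².
Here τ₀ = 1/12.8 = 0.078125 and τ_data = 20/46.9 = 0.426439, so τ_n = 0.504564.
Rearranging for μ₀: μ₀ = (μ_n·τ_n − τ_data·x̄)/τ₀ = (-4.1568·0.504564 − 0.426439·-4.9) / 0.078125 = -0.007821/0.078125 ≈ -0.1.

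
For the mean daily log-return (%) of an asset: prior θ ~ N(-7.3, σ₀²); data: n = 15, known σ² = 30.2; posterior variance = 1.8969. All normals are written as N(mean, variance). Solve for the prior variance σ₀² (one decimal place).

Posterior precision equals prior precision plus data precision: 1/σ_n² = 1/σ₀² + n/σ².
So 1/σ₀² = 1/1.8969 − 15/30.2 = 0.527176 − 0.496689 = 0.030487.
Hence σ₀² = 1/0.030487 ≈ 32.8.

σ₀² = 32.8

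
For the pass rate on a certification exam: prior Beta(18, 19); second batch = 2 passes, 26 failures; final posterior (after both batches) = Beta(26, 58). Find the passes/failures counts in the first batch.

Because Beta–binomial updating is additive in the counts, the combined data contributed (α_post−α_prior, β_post−β_prior) successes and failures.
Total across both batches: 26−18=8 passes, 58−19=39 failures.
Subtract the second batch: 8−2=6 passes and 39−26=13 failures.

6 passes and 13 failures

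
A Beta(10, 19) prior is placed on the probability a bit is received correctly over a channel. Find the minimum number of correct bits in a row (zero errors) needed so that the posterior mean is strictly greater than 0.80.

After k correct bits and 0 errors the posterior is Beta(10+k, 19), with mean (10+k)/(10+19+k).
Set (10+k)/(29+k) > 0.80 and solve: k > (0.80·29 − 10)/(1 − 0.80) = 66.000.
The smallest integer exceeding 66.000 is 67, and checking k=67: (77)/(96) = 0.8021 > 0.80.

k = 67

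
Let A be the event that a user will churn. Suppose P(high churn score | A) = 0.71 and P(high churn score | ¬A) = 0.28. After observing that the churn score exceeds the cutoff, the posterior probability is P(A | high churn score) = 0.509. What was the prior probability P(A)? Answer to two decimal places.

Bayes' rule in odds form gives O(A|E) = O(A)·[P(E|A)/P(E|¬A)], hence O(A) = O(A|E)/LR.
Posterior odds = 0.509/(1−0.509) = 1.0367. LR = 0.71/0.28 = 2.5357.
Prior odds = 1.0367/2.5357 = 0.4088, so P(A) = 0.4088/(1+0.4088) ≈ 0.29.

P(A) = 0.29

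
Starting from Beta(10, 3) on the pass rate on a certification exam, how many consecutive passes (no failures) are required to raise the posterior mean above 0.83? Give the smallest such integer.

After k passes and 0 failures the posterior is Beta(10+k, 3), with mean (10+k)/(10+3+k).
Set (10+k)/(13+k) > 0.83 and solve: k > (0.83·13 − 10)/(1 − 0.83) = 4.647.
The smallest integer exceeding 4.647 is 5.

k = 5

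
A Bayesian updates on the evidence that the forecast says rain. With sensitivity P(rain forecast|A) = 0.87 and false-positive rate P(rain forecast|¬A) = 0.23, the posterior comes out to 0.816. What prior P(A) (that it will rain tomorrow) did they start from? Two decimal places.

P(A) = 0.54

Bayes' rule in odds form gives O(A|E) = O(A)·[P(E|A)/P(E|¬A)], hence O(A) = O(A|E)/LR.
Posterior odds = 0.816/(1−0.816) = 4.4348. LR = 0.87/0.23 = 3.7826.
Prior odds = 4.4348/3.7826 = 1.1724, so P(A) = 1.1724/(1+1.1724) ≈ 0.54.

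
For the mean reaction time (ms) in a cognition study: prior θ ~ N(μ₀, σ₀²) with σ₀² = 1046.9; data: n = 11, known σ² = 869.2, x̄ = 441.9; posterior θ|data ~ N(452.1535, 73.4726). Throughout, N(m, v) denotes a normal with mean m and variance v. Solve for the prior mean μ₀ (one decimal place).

μ₀ = 588.0

With known observation variance, the Normal–Normal posterior has precision τ_n = τ₀ + n/σ² and mean μ_n = (τ₀μ₀ + (n/σ²)x̄)/τ_n.
Here τ₀ = 1/1046.9 = 0.000955 and τ_data = 11/869.2 = 0.012655, so τ_n = 0.013610.
Rearranging for μ₀: μ₀ = (μ_n·τ_n − τ_data·x̄)/τ₀ = (452.1535·0.013610 − 0.012655·441.9) / 0.000955 = 0.561565/0.000955 ≈ 588.0.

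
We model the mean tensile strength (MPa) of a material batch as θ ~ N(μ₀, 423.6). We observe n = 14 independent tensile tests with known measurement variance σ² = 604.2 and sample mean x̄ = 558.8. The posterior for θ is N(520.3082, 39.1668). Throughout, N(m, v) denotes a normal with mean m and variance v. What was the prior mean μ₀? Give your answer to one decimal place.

The posterior mean is a precision-weighted average: μ_n = (τ₀μ₀ + τ_data·x̄)/(τ₀+τ_data), with τ₀=1/σ₀² and τ_data=n/σ².
Here τ₀ = 1/423.6 = 0.002361 and τ_data = 14/604.2 = 0.023171, so τ_n = 0.025532.
Rearranging for μ₀: μ₀ = (μ_n·τ_n − τ_data·x̄)/τ₀ = (520.3082·0.025532 − 0.023171·558.8) / 0.002361 = 0.336554/0.002361 ≈ 142.5.

μ₀ = 142.5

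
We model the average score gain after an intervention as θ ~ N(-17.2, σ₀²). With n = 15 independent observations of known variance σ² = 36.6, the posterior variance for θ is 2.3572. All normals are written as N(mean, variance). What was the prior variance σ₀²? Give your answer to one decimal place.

σ₀² = 69.5

For the Normal–Normal model with known σ², precisions add: τ_n = τ₀ + n/σ².
So 1/σ₀² = 1/2.3572 − 15/36.6 = 0.424232 − 0.409836 = 0.014396.
Hence σ₀² = 1/0.014396 ≈ 69.5.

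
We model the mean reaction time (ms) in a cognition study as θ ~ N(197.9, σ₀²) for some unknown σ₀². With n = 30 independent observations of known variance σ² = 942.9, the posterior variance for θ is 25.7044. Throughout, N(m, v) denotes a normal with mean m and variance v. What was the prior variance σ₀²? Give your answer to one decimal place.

For the Normal–Normal model with known σ², precisions add: τ_n = τ₀ + n/σ².
So 1/σ₀² = 1/25.7044 − 30/942.9 = 0.038904 − 0.031817 = 0.007087.
Hence σ₀² = 1/0.007087 ≈ 141.1.

σ₀² = 141.1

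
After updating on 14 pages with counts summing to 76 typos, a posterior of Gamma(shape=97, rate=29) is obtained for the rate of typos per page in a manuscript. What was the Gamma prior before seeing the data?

Gamma(shape=21, rate=15)

A Gamma(α, β) prior (rate parametrization) on a Poisson rate with n observations summing to S gives posterior Gamma(α+S, β+n).
So α = 97 − 76 = 21 and β = 29 − 14 = 15.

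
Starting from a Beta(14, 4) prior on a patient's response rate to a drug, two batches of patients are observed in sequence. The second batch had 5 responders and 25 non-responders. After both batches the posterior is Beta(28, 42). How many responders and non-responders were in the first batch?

9 responders and 13 non-responders

Sequential conjugate updates are equivalent to a single update on the pooled data, so total successes = posterior α − prior α and total failures = posterior β − prior β.
Total across both batches: 28−14=14 responders, 42−4=38 non-responders.
Subtract the second batch: 14−5=9 responders and 38−25=13 non-responders.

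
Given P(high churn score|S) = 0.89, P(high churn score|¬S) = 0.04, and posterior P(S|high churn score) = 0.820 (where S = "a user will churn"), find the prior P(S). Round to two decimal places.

P(S) = 0.17

Bayes' rule in odds form gives O(S|E) = O(S)·[P(E|S)/P(E|¬S)], hence O(S) = O(S|E)/LR.
Posterior odds = 0.820/(1−0.820) = 4.5556. LR = 0.89/0.04 = 22.2500.
Prior odds = 4.5556/22.2500 = 0.2047, so P(S) = 0.2047/(1+0.2047) ≈ 0.17.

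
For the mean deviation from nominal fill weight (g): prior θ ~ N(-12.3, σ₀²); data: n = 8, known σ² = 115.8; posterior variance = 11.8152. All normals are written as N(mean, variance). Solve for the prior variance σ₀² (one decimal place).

Posterior precision equals prior precision plus data precision: 1/σ_n² = 1/σ₀² + n/σ².
So 1/σ₀² = 1/11.8152 − 8/115.8 = 0.084637 − 0.069085 = 0.015552.
Hence σ₀² = 1/0.015552 ≈ 64.3.

σ₀² = 64.3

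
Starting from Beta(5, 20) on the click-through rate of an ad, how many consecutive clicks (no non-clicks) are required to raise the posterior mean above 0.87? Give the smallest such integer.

k = 129

After k clicks and 0 non-clicks the posterior is Beta(5+k, 20), with mean (5+k)/(5+20+k).
Set (5+k)/(25+k) > 0.87 and solve: k > (0.87·25 − 5)/(1 − 0.87) = 128.846.
The smallest integer exceeding 128.846 is 129.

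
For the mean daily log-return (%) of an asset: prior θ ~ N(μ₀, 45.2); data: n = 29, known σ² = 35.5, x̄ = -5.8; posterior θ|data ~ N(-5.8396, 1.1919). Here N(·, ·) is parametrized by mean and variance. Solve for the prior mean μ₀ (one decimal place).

With known observation variance, the Normal–Normal posterior has precision τ_n = τ₀ + n/σ² and mean μ_n = (τ₀μ₀ + (n/σ²)x̄)/τ_n.
Here τ₀ = 1/45.2 = 0.022124 and τ_data = 29/35.5 = 0.816901, so τ_n = 0.839025.
Rearranging for μ₀: μ₀ = (μ_n·τ_n − τ_data·x̄)/τ₀ = (-5.8396·0.839025 − 0.816901·-5.8) / 0.022124 = -0.161545/0.022124 ≈ -7.3.

μ₀ = -7.3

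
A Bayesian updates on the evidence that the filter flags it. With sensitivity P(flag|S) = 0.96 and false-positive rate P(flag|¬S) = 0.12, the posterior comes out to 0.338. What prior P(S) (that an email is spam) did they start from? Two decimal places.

In odds form, posterior odds = prior odds × likelihood ratio, so prior odds = posterior odds ÷ LR.
Posterior odds = 0.338/(1−0.338) = 0.5106. LR = 0.96/0.12 = 8.0000.
Prior odds = 0.5106/8.0000 = 0.0638, so P(S) = 0.0638/(1+0.0638) ≈ 0.06.

P(S) = 0.06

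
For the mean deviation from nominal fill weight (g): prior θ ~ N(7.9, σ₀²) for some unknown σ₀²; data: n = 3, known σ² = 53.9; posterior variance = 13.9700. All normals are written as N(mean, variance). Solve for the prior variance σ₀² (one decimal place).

σ₀² = 62.8

For the Normal–Normal model with known σ², precisions add: τ_n = τ₀ + n/σ².
So 1/σ₀² = 1/13.9700 − 3/53.9 = 0.071582 − 0.055659 = 0.015923.
Hence σ₀² = 1/0.015923 ≈ 62.8.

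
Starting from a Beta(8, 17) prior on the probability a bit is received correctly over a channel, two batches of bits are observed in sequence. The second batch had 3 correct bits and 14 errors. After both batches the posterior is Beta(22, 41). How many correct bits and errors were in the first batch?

11 correct bits and 10 errors

Sequential conjugate updates are equivalent to a single update on the pooled data, so total successes = posterior α − prior α and total failures = posterior β − prior β.
Total across both batches: 22−8=14 correct bits, 41−17=24 errors.
Subtract the second batch: 14−3=11 correct bits and 24−14=10 errors.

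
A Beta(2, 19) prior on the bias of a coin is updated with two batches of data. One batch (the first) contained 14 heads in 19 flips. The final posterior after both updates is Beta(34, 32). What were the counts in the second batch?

18 heads and 8 tails

Sequential conjugate updates are equivalent to a single update on the pooled data, so total successes = posterior α − prior α and total failures = posterior β − prior β.
Total across both batches: 34−2=32 heads, 32−19=13 tails.
Subtract the first batch: 32−14=18 heads and 13−5=8 tails.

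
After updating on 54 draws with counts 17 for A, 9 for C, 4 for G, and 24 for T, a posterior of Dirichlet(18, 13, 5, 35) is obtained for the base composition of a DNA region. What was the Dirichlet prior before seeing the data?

Dirichlet(1, 4, 1, 11)

For a Dirichlet(α) prior with multinomial counts c, the posterior is Dirichlet(α + c) componentwise.
Subtract each count from the matching posterior parameter: 18−17=1, 13−9=4, 5−4=1, 35−24=11.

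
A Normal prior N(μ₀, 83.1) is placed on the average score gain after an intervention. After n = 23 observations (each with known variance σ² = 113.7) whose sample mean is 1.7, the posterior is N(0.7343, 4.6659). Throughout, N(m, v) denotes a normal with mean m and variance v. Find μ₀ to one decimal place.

μ₀ = -15.5

With known observation variance, the Normal–Normal posterior has precision τ_n = τ₀ + n/σ² and mean μ_n = (τ₀μ₀ + (n/σ²)x̄)/τ_n.
Here τ₀ = 1/83.1 = 0.012034 and τ_data = 23/113.7 = 0.202287, so τ_n = 0.214321.
Rearranging for μ₀: μ₀ = (μ_n·τ_n − τ_data·x̄)/τ₀ = (0.7343·0.214321 − 0.202287·1.7) / 0.012034 = -0.186512/0.012034 ≈ -15.5.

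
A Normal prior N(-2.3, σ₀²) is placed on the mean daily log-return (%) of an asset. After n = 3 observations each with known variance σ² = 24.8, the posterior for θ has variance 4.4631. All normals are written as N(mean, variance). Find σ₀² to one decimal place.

σ₀² = 9.7

For the Normal–Normal model with known σ², precisions add: τ_n = τ₀ + n/σ².
So 1/σ₀² = 1/4.4631 − 3/24.8 = 0.224060 − 0.120968 = 0.103092.
Hence σ₀² = 1/0.103092 ≈ 9.7.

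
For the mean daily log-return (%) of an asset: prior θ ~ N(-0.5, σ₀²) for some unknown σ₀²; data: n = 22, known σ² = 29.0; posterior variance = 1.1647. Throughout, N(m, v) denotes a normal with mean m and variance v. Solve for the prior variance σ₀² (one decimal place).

Posterior precision equals prior precision plus data precision: 1/σ_n² = 1/σ₀² + n/σ².
So 1/σ₀² = 1/1.1647 − 22/29.0 = 0.858590 − 0.758621 = 0.099969.
Hence σ₀² = 1/0.099969 ≈ 10.0.

σ₀² = 10.0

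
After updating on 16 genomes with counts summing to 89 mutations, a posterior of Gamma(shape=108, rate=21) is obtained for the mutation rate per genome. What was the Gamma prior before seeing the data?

A Gamma(α, β) prior (rate parametrization) on a Poisson rate with n observations summing to S gives posterior Gamma(α+S, β+n).
So α = 108 − 89 = 19 and β = 21 − 16 = 5.

Gamma(shape=19, rate=5)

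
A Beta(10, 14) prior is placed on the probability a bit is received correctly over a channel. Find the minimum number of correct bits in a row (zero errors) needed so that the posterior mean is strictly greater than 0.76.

k = 35

After k correct bits and 0 errors the posterior is Beta(10+k, 14), with mean (10+k)/(10+14+k).
Set (10+k)/(24+k) > 0.76 and solve: k > (0.76·24 − 10)/(1 − 0.76) = 34.333.
The smallest integer exceeding 34.333 is 35, and checking k=35: (45)/(59) = 0.7627 > 0.76.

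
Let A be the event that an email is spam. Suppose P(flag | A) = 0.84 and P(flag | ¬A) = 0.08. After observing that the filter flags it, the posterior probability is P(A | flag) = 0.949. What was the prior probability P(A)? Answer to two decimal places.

Bayes' rule in odds form gives O(A|E) = O(A)·[P(E|A)/P(E|¬A)], hence O(A) = O(A|E)/LR.
Posterior odds = 0.949/(1−0.949) = 18.6078. LR = 0.84/0.08 = 10.5000.
Prior odds = 18.6078/10.5000 = 1.7722, so P(A) = 1.7722/(1+1.7722) ≈ 0.64.

P(A) = 0.64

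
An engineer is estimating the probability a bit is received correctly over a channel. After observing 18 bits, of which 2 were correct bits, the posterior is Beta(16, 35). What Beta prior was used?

Under Beta–binomial conjugacy the posterior parameters are (a+s, b+f).
So a = 16 − 2 = 14 and b = 35 − 16 = 19.

Beta(14, 19)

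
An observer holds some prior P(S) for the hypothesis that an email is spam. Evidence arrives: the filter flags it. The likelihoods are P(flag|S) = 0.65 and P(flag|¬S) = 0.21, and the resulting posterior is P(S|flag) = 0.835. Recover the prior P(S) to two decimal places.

Bayes' rule in odds form gives O(S|E) = O(S)·[P(E|S)/P(E|¬S)], hence O(S) = O(S|E)/LR.
Posterior odds = 0.835/(1−0.835) = 5.0606. LR = 0.65/0.21 = 3.0952.
Prior odds = 5.0606/3.0952 = 1.6350, so P(S) = 1.6350/(1+1.6350) ≈ 0.62.

P(S) = 0.62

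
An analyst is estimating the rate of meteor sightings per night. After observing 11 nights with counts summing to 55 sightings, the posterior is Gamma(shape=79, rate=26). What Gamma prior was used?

A Gamma(α, β) prior (rate parametrization) on a Poisson rate with n observations summing to S gives posterior Gamma(α+S, β+n).
So α = 79 − 55 = 24 and β = 26 − 11 = 15.

Gamma(shape=24, rate=15)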